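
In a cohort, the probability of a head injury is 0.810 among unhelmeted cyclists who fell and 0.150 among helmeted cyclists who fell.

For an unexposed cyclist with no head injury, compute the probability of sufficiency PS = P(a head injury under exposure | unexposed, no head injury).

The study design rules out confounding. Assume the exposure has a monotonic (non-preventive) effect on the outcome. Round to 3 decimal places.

PS ≈ 0.776

Let p₁ = 0.81, p₀ = 0.15.
Under exogeneity and monotonicity, PS = (p₁ − p₀) / (1 − p₀).
PS = (0.81 − 0.15) / (1 − 0.15) = 0.66 / 0.85 ≈ 0.7765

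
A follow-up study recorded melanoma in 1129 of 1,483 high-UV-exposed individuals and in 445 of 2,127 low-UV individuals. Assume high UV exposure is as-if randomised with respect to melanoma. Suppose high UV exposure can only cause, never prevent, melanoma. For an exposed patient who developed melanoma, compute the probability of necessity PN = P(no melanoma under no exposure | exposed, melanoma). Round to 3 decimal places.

PN ≈ 0.725

p₁ = P(outcome | exposed) = 1129/1483 = 0.76129
p₀ = P(outcome | unexposed) = 445/2127 = 0.20921
Under exogeneity and monotonicity, PN = (p₁ − p₀) / p₁.
PN = (0.76129 − 0.20921) / 0.76129 = 0.55208 / 0.76129 ≈ 0.7252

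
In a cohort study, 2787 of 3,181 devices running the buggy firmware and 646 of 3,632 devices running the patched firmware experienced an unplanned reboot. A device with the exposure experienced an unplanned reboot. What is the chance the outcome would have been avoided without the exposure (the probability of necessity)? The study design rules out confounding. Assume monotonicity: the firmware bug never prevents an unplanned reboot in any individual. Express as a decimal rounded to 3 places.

PN ≈ 0.797

p₁ = P(outcome | exposed) = 2787/3181 = 0.87614
p₀ = P(outcome | unexposed) = 646/3632 = 0.17786
Under exogeneity and monotonicity, PN = (p₁ − p₀) / p₁.
PN = (0.87614 − 0.17786) / 0.87614 = 0.69828 / 0.87614 ≈ 0.7970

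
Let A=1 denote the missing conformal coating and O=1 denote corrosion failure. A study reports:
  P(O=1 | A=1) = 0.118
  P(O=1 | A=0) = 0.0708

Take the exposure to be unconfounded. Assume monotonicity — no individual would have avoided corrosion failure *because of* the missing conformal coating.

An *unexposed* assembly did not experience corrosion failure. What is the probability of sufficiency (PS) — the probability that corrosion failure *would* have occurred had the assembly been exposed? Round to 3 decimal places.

Let p₁ = 0.118, p₀ = 0.0708.
Under exogeneity and monotonicity, PS = (p₁ − p₀) / (1 − p₀).
PS = (0.118 − 0.0708) / (1 − 0.0708) = 0.0472 / 0.9292 ≈ 0.0508

PS ≈ 0.051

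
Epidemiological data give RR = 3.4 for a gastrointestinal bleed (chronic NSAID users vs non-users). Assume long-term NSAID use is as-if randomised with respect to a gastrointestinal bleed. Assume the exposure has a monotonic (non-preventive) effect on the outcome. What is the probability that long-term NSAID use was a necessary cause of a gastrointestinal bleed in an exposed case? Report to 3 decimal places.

Under exogeneity and monotonicity, PN = (RR − 1) / RR = 1 − 1/RR.
PN = (3.4 − 1) / 3.4 = 2.4 / 3.4 ≈ 0.7059

PN ≈ 0.706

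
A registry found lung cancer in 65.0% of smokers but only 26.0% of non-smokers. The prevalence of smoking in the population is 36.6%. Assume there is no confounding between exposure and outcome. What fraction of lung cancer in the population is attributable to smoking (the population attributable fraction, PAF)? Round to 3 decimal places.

p₁ = 0.65, p₀ = 0.26.
Overall risk P(Y=1) = π·p₁ + (1−π)·p₀ = 0.366×0.65 + 0.634×0.26 = 0.40274.
Under exogeneity, PAF = [P(Y=1) − p₀] / P(Y=1).
PAF = (0.40274 − 0.26) / 0.40274 ≈ 0.3544

PAF ≈ 0.354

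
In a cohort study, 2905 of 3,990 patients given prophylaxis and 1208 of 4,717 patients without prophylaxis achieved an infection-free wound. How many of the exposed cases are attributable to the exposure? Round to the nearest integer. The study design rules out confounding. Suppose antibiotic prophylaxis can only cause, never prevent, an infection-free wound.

about 1883 cases

p₁ = P(outcome | exposed) = 2905/3990 = 0.72807
p₀ = P(outcome | unexposed) = 1208/4717 = 0.25609
PN = (p₁ − p₀)/p₁ = (0.72807 − 0.25609) / 0.72807 ≈ 0.64826.
Attributable cases ≈ PN × (exposed cases) = 0.64826 × 2905 ≈ 1883.18.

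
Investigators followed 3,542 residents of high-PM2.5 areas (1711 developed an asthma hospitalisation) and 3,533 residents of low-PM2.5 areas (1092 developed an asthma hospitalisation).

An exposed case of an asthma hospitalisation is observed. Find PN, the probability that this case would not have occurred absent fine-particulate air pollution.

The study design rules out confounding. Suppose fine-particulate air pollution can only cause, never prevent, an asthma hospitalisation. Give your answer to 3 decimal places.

p₁ = P(outcome | exposed) = 1711/3542 = 0.48306
p₀ = P(outcome | unexposed) = 1092/3533 = 0.30909
Under exogeneity and monotonicity, PN = (p₁ − p₀) / p₁.
PN = (0.48306 − 0.30909) / 0.48306 = 0.17397 / 0.48306 ≈ 0.3602

PN ≈ 0.360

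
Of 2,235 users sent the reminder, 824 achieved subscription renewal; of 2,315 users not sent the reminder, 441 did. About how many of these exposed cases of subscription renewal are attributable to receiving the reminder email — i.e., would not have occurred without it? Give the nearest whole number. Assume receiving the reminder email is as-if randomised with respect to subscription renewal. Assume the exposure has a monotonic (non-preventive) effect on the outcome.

about 398 cases

p₁ = P(outcome | exposed) = 824/2235 = 0.36868
p₀ = P(outcome | unexposed) = 441/2315 = 0.1905
PN = (p₁ − p₀)/p₁ = (0.36868 − 0.1905) / 0.36868 ≈ 0.48330.
Attributable cases ≈ PN × (exposed cases) = 0.48330 × 824 ≈ 398.24.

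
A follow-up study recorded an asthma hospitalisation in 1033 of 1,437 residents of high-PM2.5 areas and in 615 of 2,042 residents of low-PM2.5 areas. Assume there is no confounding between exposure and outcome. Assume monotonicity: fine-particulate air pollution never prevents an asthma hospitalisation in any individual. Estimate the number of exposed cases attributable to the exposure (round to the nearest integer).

about 600 cases

p₁ = P(outcome | exposed) = 1033/1437 = 0.71886
p₀ = P(outcome | unexposed) = 615/2042 = 0.30118
PN = (p₁ − p₀)/p₁ = (0.71886 − 0.30118) / 0.71886 ≈ 0.58104.
Attributable cases ≈ PN × (exposed cases) = 0.58104 × 1033 ≈ 600.21.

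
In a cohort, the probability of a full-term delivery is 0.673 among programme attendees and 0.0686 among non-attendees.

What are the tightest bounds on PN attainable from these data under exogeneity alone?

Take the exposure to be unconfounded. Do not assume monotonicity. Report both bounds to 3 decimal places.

0.898 ≤ PN ≤ 1.000

Let p₁ = 0.673, p₀ = 0.0686.
Under exogeneity alone the bounds on PN are max{0,(p₁−p₀)/p₁} ≤ PN ≤ min{1,(1−p₀)/p₁}.
  lower = (p₁ − p₀)/p₁ = 0.6044 / 0.673 ≈ 0.8981
  upper = min{1, (1 − p₀)/p₁} = 0.9314 / 0.673 ≈ 1.3840 → capped at 1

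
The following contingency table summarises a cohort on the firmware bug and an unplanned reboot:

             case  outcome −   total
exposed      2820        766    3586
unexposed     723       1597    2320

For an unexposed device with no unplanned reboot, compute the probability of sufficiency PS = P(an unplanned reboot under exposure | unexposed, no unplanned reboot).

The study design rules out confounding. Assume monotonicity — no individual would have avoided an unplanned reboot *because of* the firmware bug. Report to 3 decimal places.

p₁ = P(outcome | exposed) = 2820/3586 = 0.78639
p₀ = P(outcome | unexposed) = 723/2320 = 0.31164
Under exogeneity and monotonicity, PS = (p₁ − p₀)/(1 − p₀).
PS = (0.78639 − 0.31164) / 0.68836 ≈ 0.6897

PS ≈ 0.690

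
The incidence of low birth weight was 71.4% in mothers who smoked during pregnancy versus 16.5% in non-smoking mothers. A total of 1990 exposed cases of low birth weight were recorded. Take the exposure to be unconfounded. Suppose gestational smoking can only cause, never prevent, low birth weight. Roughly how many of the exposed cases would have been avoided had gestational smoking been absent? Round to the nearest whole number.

about 1530 cases

p₁ = 0.714, p₀ = 0.165.
PN = (p₁ − p₀)/p₁ = (0.714 − 0.165) / 0.714 ≈ 0.76891.
Attributable cases ≈ PN × (exposed cases) = 0.76891 × 1990 ≈ 1530.13.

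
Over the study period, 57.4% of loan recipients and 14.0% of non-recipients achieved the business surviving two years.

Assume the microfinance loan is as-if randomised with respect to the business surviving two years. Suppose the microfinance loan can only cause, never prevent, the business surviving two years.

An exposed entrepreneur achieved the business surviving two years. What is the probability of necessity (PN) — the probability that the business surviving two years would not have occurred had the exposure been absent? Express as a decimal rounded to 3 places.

PN ≈ 0.756

p₁ = 0.574, p₀ = 0.14.
Under exogeneity and monotonicity, PN = (p₁ − p₀) / p₁.
PN = (0.574 − 0.14) / 0.574 = 0.434 / 0.574 ≈ 0.7561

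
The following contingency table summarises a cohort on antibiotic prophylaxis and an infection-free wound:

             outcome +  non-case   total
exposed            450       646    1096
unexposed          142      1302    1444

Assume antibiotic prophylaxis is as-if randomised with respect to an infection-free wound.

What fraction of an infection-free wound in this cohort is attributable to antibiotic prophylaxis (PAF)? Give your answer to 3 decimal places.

p₁ = P(outcome | exposed) = 450/1096 = 0.41058
p₀ = P(outcome | unexposed) = 142/1444 = 0.098338
Exposure prevalence π = 1096/2540 = 0.4315; overall risk P(Y=1) = 0.23307.
Under exogeneity, PAF = [P(Y=1) − p₀]/P(Y=1).
PAF = (0.23307 − 0.098338) / 0.23307 ≈ 0.5781

PAF ≈ 0.578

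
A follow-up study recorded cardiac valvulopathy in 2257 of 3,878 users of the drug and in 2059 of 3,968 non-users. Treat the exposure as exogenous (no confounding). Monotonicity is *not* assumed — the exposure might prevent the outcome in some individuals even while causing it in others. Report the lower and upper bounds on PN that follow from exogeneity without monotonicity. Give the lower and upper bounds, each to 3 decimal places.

0.108 ≤ PN ≤ 0.827

p₁ = P(outcome | exposed) = 2257/3878 = 0.582
p₀ = P(outcome | unexposed) = 2059/3968 = 0.5189
Under exogeneity alone the bounds on PN are max{0,(p₁−p₀)/p₁} ≤ PN ≤ min{1,(1−p₀)/p₁}.
  lower = (p₁ − p₀)/p₁ = 0.0631 / 0.582 ≈ 0.1084
  upper = min{1, (1 − p₀)/p₁} = 0.4811 / 0.582 ≈ 0.8266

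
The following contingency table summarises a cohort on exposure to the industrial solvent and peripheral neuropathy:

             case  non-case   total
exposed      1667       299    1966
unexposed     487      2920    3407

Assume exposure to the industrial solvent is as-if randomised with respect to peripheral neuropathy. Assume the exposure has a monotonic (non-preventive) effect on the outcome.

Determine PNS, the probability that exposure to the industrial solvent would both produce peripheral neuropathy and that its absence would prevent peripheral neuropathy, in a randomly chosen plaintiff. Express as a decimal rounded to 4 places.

PNS ≈ 0.7050

p₁ = P(outcome | exposed) = 1667/1966 = 0.84791
p₀ = P(outcome | unexposed) = 487/3407 = 0.14294
Under exogeneity and monotonicity, PNS = p₁ − p₀.
PNS = 0.84791 − 0.14294 = 0.70497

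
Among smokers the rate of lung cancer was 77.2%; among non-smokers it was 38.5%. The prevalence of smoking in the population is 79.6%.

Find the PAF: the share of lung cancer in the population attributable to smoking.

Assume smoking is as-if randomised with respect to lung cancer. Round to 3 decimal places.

PAF ≈ 0.444

p₁ = 0.772, p₀ = 0.385.
Overall risk P(Y=1) = π·p₁ + (1−π)·p₀ = 0.796×0.772 + 0.204×0.385 = 0.69305.
Under exogeneity, PAF = [P(Y=1) − p₀] / P(Y=1).
PAF = (0.69305 − 0.385) / 0.69305 ≈ 0.4445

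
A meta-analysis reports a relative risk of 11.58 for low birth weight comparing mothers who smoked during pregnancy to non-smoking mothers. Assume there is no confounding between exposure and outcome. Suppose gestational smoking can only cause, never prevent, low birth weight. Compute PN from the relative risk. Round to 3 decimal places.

PN ≈ 0.914

Under exogeneity and monotonicity, PN = (RR − 1) / RR = 1 − 1/RR.
PN = (11.58 − 1) / 11.58 = 10.58 / 11.58 ≈ 0.9136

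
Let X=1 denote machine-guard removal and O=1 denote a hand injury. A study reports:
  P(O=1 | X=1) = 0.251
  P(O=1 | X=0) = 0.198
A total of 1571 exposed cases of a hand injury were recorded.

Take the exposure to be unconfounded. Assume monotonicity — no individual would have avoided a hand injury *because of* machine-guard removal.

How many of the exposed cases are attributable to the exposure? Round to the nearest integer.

about 332 cases

Let p₁ = 0.251, p₀ = 0.198.
PN = (p₁ − p₀)/p₁ = (0.251 − 0.198) / 0.251 ≈ 0.21116.
Attributable cases ≈ PN × (exposed cases) = 0.21116 × 1571 ≈ 331.73.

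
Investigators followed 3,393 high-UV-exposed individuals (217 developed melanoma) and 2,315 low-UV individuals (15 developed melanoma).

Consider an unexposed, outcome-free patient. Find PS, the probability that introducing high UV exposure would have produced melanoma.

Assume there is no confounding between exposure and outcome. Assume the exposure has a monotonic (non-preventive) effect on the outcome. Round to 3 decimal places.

PS ≈ 0.058

p₁ = P(outcome | exposed) = 217/3393 = 0.063955
p₀ = P(outcome | unexposed) = 15/2315 = 0.0064795
Under exogeneity and monotonicity, PS = (p₁ − p₀) / (1 − p₀).
PS = (0.063955 − 0.0064795) / (1 − 0.0064795) = 0.057476 / 0.99352 ≈ 0.0579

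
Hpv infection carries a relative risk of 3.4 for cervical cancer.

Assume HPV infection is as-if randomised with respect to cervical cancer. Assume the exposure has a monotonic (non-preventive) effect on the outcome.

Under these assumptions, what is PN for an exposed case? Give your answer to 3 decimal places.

Under exogeneity and monotonicity, PN = (RR − 1) / RR = 1 − 1/RR.
PN = (3.4 − 1) / 3.4 = 2.4 / 3.4 ≈ 0.7059

PN ≈ 0.706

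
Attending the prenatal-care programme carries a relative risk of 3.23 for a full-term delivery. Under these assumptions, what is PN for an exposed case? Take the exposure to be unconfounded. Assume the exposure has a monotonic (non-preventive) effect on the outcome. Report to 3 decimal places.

Under exogeneity and monotonicity, PN = (RR − 1) / RR = 1 − 1/RR.
PN = (3.23 − 1) / 3.23 = 2.23 / 3.23 ≈ 0.6904

PN ≈ 0.690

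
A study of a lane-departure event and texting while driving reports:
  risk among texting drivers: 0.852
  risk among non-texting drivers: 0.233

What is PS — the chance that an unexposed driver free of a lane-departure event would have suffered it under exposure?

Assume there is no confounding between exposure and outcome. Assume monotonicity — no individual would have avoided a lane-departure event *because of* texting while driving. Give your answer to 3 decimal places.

PS ≈ 0.807

Let p₁ = 0.852, p₀ = 0.233.
Under exogeneity and monotonicity, PS = (p₁ − p₀) / (1 − p₀).
PS = (0.852 − 0.233) / (1 − 0.233) = 0.619 / 0.767 ≈ 0.8070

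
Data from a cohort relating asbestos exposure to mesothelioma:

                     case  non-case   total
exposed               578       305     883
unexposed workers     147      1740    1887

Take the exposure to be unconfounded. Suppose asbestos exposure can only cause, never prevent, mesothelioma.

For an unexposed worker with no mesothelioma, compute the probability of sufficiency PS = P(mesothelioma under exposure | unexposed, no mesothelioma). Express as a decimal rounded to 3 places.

PS ≈ 0.625

p₁ = P(outcome | exposed) = 578/883 = 0.65459
p₀ = P(outcome | unexposed) = 147/1887 = 0.077901
Under exogeneity and monotonicity, PS = (p₁ − p₀)/(1 − p₀).
PS = (0.65459 − 0.077901) / 0.9221 ≈ 0.6254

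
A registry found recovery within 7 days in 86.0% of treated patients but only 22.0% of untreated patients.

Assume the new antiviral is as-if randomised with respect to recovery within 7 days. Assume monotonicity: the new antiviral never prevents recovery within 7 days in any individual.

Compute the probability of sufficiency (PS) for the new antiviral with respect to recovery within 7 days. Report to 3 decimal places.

PS ≈ 0.821

p₁ = 0.86, p₀ = 0.22.
Under exogeneity and monotonicity, PS = (p₁ − p₀) / (1 − p₀).
PS = (0.86 − 0.22) / (1 − 0.22) = 0.64 / 0.78 ≈ 0.8205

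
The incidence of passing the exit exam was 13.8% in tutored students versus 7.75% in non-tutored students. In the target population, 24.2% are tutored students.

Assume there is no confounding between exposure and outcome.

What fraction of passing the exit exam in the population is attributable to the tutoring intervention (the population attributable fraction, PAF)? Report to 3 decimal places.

PAF ≈ 0.159

p₁ = 0.138, p₀ = 0.0775.
Overall risk P(Y=1) = π·p₁ + (1−π)·p₀ = 0.242×0.138 + 0.758×0.0775 = 0.092141.
Under exogeneity, PAF = [P(Y=1) − p₀] / P(Y=1).
PAF = (0.092141 − 0.0775) / 0.092141 ≈ 0.1589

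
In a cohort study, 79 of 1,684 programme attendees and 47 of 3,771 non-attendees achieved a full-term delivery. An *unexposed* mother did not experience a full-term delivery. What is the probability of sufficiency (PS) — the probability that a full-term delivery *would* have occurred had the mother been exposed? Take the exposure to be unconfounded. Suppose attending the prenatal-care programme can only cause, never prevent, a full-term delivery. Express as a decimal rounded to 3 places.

p₁ = P(outcome | exposed) = 79/1684 = 0.046912
p₀ = P(outcome | unexposed) = 47/3771 = 0.012464
Under exogeneity and monotonicity, PS = (p₁ − p₀) / (1 − p₀).
PS = (0.046912 − 0.012464) / (1 − 0.012464) = 0.034449 / 0.98754 ≈ 0.0349

PS ≈ 0.035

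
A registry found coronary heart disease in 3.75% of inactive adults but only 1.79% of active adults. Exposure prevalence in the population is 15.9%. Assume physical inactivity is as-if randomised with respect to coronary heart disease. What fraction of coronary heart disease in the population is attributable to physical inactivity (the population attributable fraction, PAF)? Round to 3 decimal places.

p₁ = 0.0375, p₀ = 0.0179.
Overall risk P(Y=1) = π·p₁ + (1−π)·p₀ = 0.159×0.0375 + 0.841×0.0179 = 0.021016.
Under exogeneity, PAF = [P(Y=1) − p₀] / P(Y=1).
PAF = (0.021016 − 0.0179) / 0.021016 ≈ 0.1483

PAF ≈ 0.148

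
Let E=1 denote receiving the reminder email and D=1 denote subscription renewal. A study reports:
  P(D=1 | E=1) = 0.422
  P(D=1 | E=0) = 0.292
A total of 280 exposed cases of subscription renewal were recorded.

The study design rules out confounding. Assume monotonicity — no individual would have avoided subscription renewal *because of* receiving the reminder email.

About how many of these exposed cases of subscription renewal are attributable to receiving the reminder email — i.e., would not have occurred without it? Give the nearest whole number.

Let p₁ = 0.422, p₀ = 0.292.
PN = (p₁ − p₀)/p₁ = (0.422 − 0.292) / 0.422 ≈ 0.30806.
Attributable cases ≈ PN × (exposed cases) = 0.30806 × 280 ≈ 86.26.

about 86 cases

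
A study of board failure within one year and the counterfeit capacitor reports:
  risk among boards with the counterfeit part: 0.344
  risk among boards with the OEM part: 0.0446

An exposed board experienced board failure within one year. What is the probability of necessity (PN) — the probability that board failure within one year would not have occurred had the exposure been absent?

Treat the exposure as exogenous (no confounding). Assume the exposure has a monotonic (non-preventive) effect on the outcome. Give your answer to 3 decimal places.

Let p₁ = 0.344, p₀ = 0.0446.
Under exogeneity and monotonicity, PN = (p₁ − p₀) / p₁.
PN = (0.344 − 0.0446) / 0.344 = 0.2994 / 0.344 ≈ 0.8703

PN ≈ 0.870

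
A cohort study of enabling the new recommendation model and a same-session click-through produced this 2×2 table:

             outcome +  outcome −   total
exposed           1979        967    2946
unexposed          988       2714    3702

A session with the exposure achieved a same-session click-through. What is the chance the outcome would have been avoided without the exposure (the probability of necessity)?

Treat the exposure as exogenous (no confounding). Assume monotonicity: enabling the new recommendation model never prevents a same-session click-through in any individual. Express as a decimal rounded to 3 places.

PN ≈ 0.603

p₁ = P(outcome | exposed) = 1979/2946 = 0.67176
p₀ = P(outcome | unexposed) = 988/3702 = 0.26688
Under exogeneity and monotonicity, PN = (p₁ − p₀)/p₁.
PN = (0.67176 − 0.26688) / 0.67176 ≈ 0.6027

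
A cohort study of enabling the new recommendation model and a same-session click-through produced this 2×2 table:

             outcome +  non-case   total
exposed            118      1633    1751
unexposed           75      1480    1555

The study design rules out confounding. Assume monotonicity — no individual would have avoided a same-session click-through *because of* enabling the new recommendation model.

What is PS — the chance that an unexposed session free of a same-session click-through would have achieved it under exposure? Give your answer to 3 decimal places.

p₁ = P(outcome | exposed) = 118/1751 = 0.06739
p₀ = P(outcome | unexposed) = 75/1555 = 0.048232
Under exogeneity and monotonicity, PS = (p₁ − p₀)/(1 − p₀).
PS = (0.06739 − 0.048232) / 0.95177 ≈ 0.0201

PS ≈ 0.020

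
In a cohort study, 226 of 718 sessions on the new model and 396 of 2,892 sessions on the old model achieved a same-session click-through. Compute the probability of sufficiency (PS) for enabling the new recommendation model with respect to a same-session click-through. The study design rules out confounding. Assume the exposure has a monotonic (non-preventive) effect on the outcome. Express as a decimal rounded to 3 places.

PS ≈ 0.206

p₁ = P(outcome | exposed) = 226/718 = 0.31476
p₀ = P(outcome | unexposed) = 396/2892 = 0.13693
Under exogeneity and monotonicity, PS = (p₁ − p₀) / (1 − p₀).
PS = (0.31476 − 0.13693) / (1 − 0.13693) = 0.17783 / 0.86307 ≈ 0.2060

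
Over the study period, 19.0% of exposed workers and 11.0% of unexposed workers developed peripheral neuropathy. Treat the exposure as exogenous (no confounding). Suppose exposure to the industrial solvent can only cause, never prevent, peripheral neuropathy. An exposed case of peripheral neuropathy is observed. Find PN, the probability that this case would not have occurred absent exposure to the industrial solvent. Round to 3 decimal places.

p₁ = 0.19, p₀ = 0.11.
Under exogeneity and monotonicity, PN = (p₁ − p₀) / p₁.
PN = (0.19 − 0.11) / 0.19 = 0.08 / 0.19 ≈ 0.4211

PN ≈ 0.421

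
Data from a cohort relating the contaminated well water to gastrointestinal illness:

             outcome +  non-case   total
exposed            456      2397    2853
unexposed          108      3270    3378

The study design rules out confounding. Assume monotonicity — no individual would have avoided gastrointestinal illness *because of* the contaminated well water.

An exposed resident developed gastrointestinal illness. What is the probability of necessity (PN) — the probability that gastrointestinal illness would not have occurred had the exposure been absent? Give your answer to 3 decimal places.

p₁ = P(outcome | exposed) = 456/2853 = 0.15983
p₀ = P(outcome | unexposed) = 108/3378 = 0.031972
Under exogeneity and monotonicity, PN = (p₁ − p₀)/p₁.
PN = (0.15983 − 0.031972) / 0.15983 ≈ 0.8000

PN ≈ 0.800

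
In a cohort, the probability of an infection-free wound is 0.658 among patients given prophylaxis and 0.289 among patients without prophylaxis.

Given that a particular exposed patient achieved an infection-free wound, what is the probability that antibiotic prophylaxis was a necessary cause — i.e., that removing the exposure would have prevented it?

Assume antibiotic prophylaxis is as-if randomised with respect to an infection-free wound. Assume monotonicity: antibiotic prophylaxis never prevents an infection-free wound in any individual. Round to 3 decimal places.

PN ≈ 0.561

Let p₁ = 0.658, p₀ = 0.289.
Under exogeneity and monotonicity, PN = (p₁ − p₀) / p₁.
PN = (0.658 − 0.289) / 0.658 = 0.369 / 0.658 ≈ 0.5608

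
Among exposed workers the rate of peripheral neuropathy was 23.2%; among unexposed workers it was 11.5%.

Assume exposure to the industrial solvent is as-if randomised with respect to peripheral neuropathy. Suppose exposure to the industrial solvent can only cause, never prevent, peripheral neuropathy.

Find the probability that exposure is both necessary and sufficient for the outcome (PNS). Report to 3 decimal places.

PNS ≈ 0.117

p₁ = 0.232, p₀ = 0.115.
Under exogeneity and monotonicity, PNS = p₁ − p₀.
PNS = 0.232 − 0.115 = 0.117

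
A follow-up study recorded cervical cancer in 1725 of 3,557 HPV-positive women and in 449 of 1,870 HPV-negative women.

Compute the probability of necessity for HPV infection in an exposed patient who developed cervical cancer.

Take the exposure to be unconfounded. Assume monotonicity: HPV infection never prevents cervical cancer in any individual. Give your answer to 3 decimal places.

PN ≈ 0.505

p₁ = P(outcome | exposed) = 1725/3557 = 0.48496
p₀ = P(outcome | unexposed) = 449/1870 = 0.24011
Under exogeneity and monotonicity, PN = (p₁ − p₀) / p₁.
PN = (0.48496 − 0.24011) / 0.48496 = 0.24485 / 0.48496 ≈ 0.5049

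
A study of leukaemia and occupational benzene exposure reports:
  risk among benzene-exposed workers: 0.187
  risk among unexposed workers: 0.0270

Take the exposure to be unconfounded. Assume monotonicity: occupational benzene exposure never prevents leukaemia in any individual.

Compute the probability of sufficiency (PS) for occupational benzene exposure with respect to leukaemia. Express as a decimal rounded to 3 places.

PS ≈ 0.164

Let p₁ = 0.187, p₀ = 0.027.
Under exogeneity and monotonicity, PS = (p₁ − p₀) / (1 − p₀).
PS = (0.187 − 0.027) / (1 − 0.027) = 0.16 / 0.973 ≈ 0.1644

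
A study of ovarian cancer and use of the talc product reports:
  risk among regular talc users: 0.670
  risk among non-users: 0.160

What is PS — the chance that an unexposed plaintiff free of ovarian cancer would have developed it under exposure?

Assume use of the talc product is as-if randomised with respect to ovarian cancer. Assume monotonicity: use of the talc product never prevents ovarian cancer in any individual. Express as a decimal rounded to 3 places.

PS ≈ 0.607

Let p₁ = 0.67, p₀ = 0.16.
Under exogeneity and monotonicity, PS = (p₁ − p₀) / (1 − p₀).
PS = (0.67 − 0.16) / (1 − 0.16) = 0.51 / 0.84 ≈ 0.6071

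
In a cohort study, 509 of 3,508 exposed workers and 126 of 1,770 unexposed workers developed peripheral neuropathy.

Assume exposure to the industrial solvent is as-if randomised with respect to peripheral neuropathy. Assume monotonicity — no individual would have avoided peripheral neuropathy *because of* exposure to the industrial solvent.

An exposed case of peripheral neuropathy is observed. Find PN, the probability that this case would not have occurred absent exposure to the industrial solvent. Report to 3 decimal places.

p₁ = P(outcome | exposed) = 509/3508 = 0.1451
p₀ = P(outcome | unexposed) = 126/1770 = 0.071186
Under exogeneity and monotonicity, PN = (p₁ − p₀) / p₁.
PN = (0.1451 − 0.071186) / 0.1451 = 0.07391 / 0.1451 ≈ 0.5094

PN ≈ 0.509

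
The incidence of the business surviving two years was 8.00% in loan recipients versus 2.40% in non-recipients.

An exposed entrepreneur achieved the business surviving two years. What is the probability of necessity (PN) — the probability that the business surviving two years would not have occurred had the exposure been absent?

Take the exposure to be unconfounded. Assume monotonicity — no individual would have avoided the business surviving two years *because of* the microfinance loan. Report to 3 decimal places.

p₁ = 0.08, p₀ = 0.024.
Under exogeneity and monotonicity, PN = (p₁ − p₀) / p₁.
PN = (0.08 − 0.024) / 0.08 = 0.056 / 0.08 ≈ 0.7000

PN ≈ 0.700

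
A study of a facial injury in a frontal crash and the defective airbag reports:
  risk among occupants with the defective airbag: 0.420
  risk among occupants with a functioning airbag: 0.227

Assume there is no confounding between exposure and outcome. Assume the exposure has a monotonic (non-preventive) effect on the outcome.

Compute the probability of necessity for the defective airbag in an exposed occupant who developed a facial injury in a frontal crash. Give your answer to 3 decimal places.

PN ≈ 0.460

Let p₁ = 0.42, p₀ = 0.227.
Under exogeneity and monotonicity, PN = (p₁ − p₀) / p₁.
PN = (0.42 − 0.227) / 0.42 = 0.193 / 0.42 ≈ 0.4595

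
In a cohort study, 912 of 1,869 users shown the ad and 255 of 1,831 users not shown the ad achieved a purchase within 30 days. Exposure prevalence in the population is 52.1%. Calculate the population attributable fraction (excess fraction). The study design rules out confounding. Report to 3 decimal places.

PAF ≈ 0.566

p₁ = P(outcome | exposed) = 912/1869 = 0.48796
p₀ = P(outcome | unexposed) = 255/1831 = 0.13927
Overall risk P(Y=1) = π·p₁ + (1−π)·p₀ = 0.521×0.48796 + 0.479×0.13927 = 0.32094.
Under exogeneity, PAF = [P(Y=1) − p₀] / P(Y=1).
PAF = (0.32094 − 0.13927) / 0.32094 ≈ 0.5661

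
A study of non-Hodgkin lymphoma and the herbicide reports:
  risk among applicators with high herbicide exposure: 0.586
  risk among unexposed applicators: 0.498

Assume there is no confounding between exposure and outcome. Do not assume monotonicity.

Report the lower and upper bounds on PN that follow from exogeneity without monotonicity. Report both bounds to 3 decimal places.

Let p₁ = 0.586, p₀ = 0.498.
Under exogeneity alone the bounds on PN are max{0,(p₁−p₀)/p₁} ≤ PN ≤ min{1,(1−p₀)/p₁}.
  lower = (p₁ − p₀)/p₁ = 0.088 / 0.586 ≈ 0.1502
  upper = min{1, (1 − p₀)/p₁} = 0.502 / 0.586 ≈ 0.8567

0.150 ≤ PN ≤ 0.857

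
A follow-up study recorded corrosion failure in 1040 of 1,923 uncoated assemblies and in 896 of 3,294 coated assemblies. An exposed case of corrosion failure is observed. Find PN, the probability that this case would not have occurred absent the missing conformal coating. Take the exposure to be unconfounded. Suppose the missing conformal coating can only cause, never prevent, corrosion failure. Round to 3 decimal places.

p₁ = P(outcome | exposed) = 1040/1923 = 0.54082
p₀ = P(outcome | unexposed) = 896/3294 = 0.27201
Under exogeneity and monotonicity, PN = (p₁ − p₀) / p₁.
PN = (0.54082 − 0.27201) / 0.54082 = 0.26881 / 0.54082 ≈ 0.4970

PN ≈ 0.497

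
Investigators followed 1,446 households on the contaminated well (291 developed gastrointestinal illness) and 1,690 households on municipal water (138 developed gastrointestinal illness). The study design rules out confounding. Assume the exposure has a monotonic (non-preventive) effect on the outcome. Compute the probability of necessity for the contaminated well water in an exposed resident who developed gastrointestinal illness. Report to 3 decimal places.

PN ≈ 0.594

p₁ = P(outcome | exposed) = 291/1446 = 0.20124
p₀ = P(outcome | unexposed) = 138/1690 = 0.081657
Under exogeneity and monotonicity, PN = (p₁ − p₀) / p₁.
PN = (0.20124 − 0.081657) / 0.20124 = 0.11959 / 0.20124 ≈ 0.5942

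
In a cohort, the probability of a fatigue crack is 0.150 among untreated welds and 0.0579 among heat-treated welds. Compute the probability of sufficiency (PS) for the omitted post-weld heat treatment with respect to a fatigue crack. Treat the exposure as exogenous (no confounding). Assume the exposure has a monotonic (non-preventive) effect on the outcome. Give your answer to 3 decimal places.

Let p₁ = 0.15, p₀ = 0.0579.
Under exogeneity and monotonicity, PS = (p₁ − p₀) / (1 − p₀).
PS = (0.15 − 0.0579) / (1 − 0.0579) = 0.0921 / 0.9421 ≈ 0.0978

PS ≈ 0.098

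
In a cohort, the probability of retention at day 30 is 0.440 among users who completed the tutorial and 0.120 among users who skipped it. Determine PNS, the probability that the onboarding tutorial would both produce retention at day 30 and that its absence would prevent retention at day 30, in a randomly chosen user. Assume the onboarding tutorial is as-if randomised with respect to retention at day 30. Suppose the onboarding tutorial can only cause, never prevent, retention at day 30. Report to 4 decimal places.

Let p₁ = 0.44, p₀ = 0.12.
Under exogeneity and monotonicity, PNS = p₁ − p₀.
PNS = 0.44 − 0.12 = 0.32

PNS ≈ 0.3200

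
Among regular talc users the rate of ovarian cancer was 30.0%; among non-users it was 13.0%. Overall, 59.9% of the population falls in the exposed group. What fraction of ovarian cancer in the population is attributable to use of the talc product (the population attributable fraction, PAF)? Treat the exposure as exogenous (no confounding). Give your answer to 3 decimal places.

PAF ≈ 0.439

p₁ = 0.3, p₀ = 0.13.
Overall risk P(Y=1) = π·p₁ + (1−π)·p₀ = 0.599×0.3 + 0.401×0.13 = 0.23183.
Under exogeneity, PAF = [P(Y=1) − p₀] / P(Y=1).
PAF = (0.23183 − 0.13) / 0.23183 ≈ 0.4392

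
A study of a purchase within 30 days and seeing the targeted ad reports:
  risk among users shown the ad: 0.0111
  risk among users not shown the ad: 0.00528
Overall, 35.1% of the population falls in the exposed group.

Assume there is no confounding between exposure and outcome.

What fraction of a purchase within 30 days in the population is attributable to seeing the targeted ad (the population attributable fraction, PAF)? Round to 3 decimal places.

Let p₁ = 0.0111, p₀ = 0.00528.
Overall risk P(Y=1) = π·p₁ + (1−π)·p₀ = 0.351×0.0111 + 0.649×0.00528 = 0.0073228.
Under exogeneity, PAF = [P(Y=1) − p₀] / P(Y=1).
PAF = (0.0073228 − 0.00528) / 0.0073228 ≈ 0.2790

PAF ≈ 0.279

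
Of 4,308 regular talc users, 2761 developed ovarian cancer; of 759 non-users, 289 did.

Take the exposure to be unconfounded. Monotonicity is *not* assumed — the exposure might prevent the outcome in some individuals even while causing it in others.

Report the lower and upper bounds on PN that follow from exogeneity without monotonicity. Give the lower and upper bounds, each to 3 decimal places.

p₁ = P(outcome | exposed) = 2761/4308 = 0.6409
p₀ = P(outcome | unexposed) = 289/759 = 0.38076
Under exogeneity alone the bounds on PN are max{0,(p₁−p₀)/p₁} ≤ PN ≤ min{1,(1−p₀)/p₁}.
  lower = (p₁ − p₀)/p₁ = 0.26014 / 0.6409 ≈ 0.4059
  upper = min{1, (1 − p₀)/p₁} = 0.61924 / 0.6409 ≈ 0.9662

0.406 ≤ PN ≤ 0.966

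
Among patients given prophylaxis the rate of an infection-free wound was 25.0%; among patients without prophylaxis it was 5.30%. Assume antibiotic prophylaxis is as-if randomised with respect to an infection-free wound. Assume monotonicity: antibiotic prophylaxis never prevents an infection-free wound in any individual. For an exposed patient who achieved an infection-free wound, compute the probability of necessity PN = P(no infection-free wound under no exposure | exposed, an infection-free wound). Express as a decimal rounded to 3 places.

PN ≈ 0.788

p₁ = 0.25, p₀ = 0.053.
Under exogeneity and monotonicity, PN = (p₁ − p₀) / p₁.
PN = (0.25 − 0.053) / 0.25 = 0.197 / 0.25 ≈ 0.7880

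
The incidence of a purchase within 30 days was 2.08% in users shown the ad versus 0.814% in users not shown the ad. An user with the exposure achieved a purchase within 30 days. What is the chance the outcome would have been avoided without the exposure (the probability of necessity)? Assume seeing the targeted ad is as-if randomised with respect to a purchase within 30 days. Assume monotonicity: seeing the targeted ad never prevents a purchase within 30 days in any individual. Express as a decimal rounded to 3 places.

p₁ = 0.0208, p₀ = 0.00814.
Under exogeneity and monotonicity, PN = (p₁ − p₀) / p₁.
PN = (0.0208 − 0.00814) / 0.0208 = 0.01266 / 0.0208 ≈ 0.6087

PN ≈ 0.609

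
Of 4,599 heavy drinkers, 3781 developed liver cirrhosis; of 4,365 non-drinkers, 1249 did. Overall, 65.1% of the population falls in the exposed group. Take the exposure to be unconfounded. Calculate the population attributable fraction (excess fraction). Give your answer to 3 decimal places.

p₁ = P(outcome | exposed) = 3781/4599 = 0.82214
p₀ = P(outcome | unexposed) = 1249/4365 = 0.28614
Overall risk P(Y=1) = π·p₁ + (1−π)·p₀ = 0.651×0.82214 + 0.349×0.28614 = 0.63507.
Under exogeneity, PAF = [P(Y=1) − p₀] / P(Y=1).
PAF = (0.63507 − 0.28614) / 0.63507 ≈ 0.5494

PAF ≈ 0.549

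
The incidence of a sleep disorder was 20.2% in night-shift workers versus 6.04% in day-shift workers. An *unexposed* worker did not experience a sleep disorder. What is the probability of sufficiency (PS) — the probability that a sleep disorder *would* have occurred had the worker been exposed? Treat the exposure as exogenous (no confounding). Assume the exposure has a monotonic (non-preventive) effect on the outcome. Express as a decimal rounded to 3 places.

p₁ = 0.202, p₀ = 0.0604.
Under exogeneity and monotonicity, PS = (p₁ − p₀) / (1 − p₀).
PS = (0.202 − 0.0604) / (1 − 0.0604) = 0.1416 / 0.9396 ≈ 0.1507

PS ≈ 0.151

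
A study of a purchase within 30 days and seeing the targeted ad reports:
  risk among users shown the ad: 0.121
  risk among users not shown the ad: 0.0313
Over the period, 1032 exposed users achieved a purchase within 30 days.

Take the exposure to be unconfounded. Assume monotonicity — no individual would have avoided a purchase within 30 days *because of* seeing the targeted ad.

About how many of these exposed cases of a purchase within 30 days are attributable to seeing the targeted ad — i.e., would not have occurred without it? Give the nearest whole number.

about 765 cases

Let p₁ = 0.121, p₀ = 0.0313.
PN = (p₁ − p₀)/p₁ = (0.121 − 0.0313) / 0.121 ≈ 0.74132.
Attributable cases ≈ PN × (exposed cases) = 0.74132 × 1032 ≈ 765.04.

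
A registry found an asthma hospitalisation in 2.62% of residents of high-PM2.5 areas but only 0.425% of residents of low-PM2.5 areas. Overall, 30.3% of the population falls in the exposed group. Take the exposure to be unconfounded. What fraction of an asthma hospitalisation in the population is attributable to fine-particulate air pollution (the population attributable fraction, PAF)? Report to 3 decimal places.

PAF ≈ 0.610

p₁ = 0.0262, p₀ = 0.00425.
Overall risk P(Y=1) = π·p₁ + (1−π)·p₀ = 0.303×0.0262 + 0.697×0.00425 = 0.010901.
Under exogeneity, PAF = [P(Y=1) − p₀] / P(Y=1).
PAF = (0.010901 − 0.00425) / 0.010901 ≈ 0.6101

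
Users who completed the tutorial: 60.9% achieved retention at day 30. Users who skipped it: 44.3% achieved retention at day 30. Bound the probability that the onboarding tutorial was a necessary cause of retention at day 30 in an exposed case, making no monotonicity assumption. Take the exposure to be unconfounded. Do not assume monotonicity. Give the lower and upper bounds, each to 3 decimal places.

0.273 ≤ PN ≤ 0.915

p₁ = 0.609, p₀ = 0.443.
Under exogeneity alone the bounds on PN are max{0,(p₁−p₀)/p₁} ≤ PN ≤ min{1,(1−p₀)/p₁}.
  lower = (p₁ − p₀)/p₁ = 0.166 / 0.609 ≈ 0.2726
  upper = min{1, (1 − p₀)/p₁} = 0.557 / 0.609 ≈ 0.9146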